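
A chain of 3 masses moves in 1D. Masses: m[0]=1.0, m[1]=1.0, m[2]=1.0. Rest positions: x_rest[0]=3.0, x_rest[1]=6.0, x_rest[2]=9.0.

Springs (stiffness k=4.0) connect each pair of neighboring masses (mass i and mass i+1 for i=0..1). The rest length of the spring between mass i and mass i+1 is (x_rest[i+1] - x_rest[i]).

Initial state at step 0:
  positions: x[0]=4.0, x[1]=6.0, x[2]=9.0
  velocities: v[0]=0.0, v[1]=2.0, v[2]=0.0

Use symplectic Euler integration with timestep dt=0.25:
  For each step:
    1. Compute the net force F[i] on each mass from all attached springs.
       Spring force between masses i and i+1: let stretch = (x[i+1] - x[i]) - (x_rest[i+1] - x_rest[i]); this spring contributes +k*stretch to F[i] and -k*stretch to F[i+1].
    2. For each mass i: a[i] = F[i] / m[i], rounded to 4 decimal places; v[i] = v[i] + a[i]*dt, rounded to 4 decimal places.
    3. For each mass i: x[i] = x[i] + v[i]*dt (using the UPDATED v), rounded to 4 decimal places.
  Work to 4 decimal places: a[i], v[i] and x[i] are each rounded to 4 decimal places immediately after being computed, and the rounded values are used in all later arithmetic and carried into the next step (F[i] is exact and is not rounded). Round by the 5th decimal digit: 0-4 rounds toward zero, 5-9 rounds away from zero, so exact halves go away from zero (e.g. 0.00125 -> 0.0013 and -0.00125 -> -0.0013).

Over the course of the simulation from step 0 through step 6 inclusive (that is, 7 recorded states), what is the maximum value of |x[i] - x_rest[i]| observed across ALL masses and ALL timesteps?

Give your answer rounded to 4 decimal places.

Answer: 2.1785

Derivation:
Step 0: x=[4.0000 6.0000 9.0000] v=[0.0000 2.0000 0.0000]
Step 1: x=[3.7500 6.7500 9.0000] v=[-1.0000 3.0000 0.0000]
Step 2: x=[3.5000 7.3125 9.1875] v=[-1.0000 2.2500 0.7500]
Step 3: x=[3.4531 7.3906 9.6563] v=[-0.1875 0.3125 1.8750]
Step 4: x=[3.6406 7.0508 10.3086] v=[0.7500 -1.3593 2.6093]
Step 5: x=[3.9307 6.6729 10.8965] v=[1.1602 -1.5117 2.3515]
Step 6: x=[4.1563 6.6653 11.1785] v=[0.9024 -0.0303 1.1279]
Max displacement = 2.1785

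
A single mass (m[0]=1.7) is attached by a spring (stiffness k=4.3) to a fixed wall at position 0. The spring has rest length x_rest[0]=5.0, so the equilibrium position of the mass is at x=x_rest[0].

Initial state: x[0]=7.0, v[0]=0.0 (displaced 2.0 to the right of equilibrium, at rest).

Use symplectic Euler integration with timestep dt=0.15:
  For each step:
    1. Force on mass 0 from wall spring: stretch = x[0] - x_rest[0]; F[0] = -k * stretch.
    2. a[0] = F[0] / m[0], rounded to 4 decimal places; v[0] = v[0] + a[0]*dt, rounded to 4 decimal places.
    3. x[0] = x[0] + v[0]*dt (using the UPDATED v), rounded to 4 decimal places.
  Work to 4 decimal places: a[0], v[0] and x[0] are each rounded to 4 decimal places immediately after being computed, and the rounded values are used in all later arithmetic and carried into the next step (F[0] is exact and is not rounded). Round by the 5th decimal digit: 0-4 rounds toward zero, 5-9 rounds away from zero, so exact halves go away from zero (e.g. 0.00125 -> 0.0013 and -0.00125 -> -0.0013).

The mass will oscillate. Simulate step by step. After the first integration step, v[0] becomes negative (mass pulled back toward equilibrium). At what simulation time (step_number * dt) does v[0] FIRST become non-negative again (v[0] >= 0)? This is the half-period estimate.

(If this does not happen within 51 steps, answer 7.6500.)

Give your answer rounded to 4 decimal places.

Step 0: x=[7.0000] v=[0.0000]
Step 1: x=[6.8862] v=[-0.7588]
Step 2: x=[6.6650] v=[-1.4745]
Step 3: x=[6.3491] v=[-2.1062]
Step 4: x=[5.9564] v=[-2.6181]
Step 5: x=[5.5093] v=[-2.9810]
Step 6: x=[5.0332] v=[-3.1742]
Step 7: x=[4.5552] v=[-3.1868]
Step 8: x=[4.1025] v=[-3.0180]
Step 9: x=[3.7009] v=[-2.6775]
Step 10: x=[3.3732] v=[-2.1846]
Step 11: x=[3.1381] v=[-1.5674]
Step 12: x=[3.0090] v=[-0.8610]
Step 13: x=[2.9932] v=[-0.1056]
Step 14: x=[3.0916] v=[0.6558]
First v>=0 after going negative at step 14, time=2.1000

Answer: 2.1000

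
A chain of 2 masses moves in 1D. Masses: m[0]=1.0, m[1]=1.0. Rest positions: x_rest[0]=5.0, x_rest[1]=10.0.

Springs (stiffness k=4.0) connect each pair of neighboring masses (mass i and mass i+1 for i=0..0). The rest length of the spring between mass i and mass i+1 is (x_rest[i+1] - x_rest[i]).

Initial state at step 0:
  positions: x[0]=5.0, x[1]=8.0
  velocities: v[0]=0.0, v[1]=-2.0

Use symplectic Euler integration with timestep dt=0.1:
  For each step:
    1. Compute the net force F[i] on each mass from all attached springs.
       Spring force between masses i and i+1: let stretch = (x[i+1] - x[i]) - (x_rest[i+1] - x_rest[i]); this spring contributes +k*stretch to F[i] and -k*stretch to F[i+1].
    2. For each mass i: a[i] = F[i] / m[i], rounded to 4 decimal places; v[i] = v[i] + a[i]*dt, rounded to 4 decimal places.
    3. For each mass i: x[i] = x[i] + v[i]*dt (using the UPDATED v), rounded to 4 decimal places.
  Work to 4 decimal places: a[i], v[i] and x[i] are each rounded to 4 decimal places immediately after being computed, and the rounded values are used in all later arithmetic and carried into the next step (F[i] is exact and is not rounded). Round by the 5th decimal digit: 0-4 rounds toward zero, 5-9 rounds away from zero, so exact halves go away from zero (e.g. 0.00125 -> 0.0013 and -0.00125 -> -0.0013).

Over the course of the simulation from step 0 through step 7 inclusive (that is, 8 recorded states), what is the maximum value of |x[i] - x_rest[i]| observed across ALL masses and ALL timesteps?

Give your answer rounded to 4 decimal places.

Step 0: x=[5.0000 8.0000] v=[0.0000 -2.0000]
Step 1: x=[4.9200 7.8800] v=[-0.8000 -1.2000]
Step 2: x=[4.7584 7.8416] v=[-1.6160 -0.3840]
Step 3: x=[4.5201 7.8799] v=[-2.3827 0.3827]
Step 4: x=[4.2162 7.9838] v=[-3.0388 1.0388]
Step 5: x=[3.8630 8.1370] v=[-3.5318 1.5318]
Step 6: x=[3.4808 8.3192] v=[-3.8222 1.8222]
Step 7: x=[3.0921 8.5079] v=[-3.8868 1.8868]
Max displacement = 2.1584

Answer: 2.1584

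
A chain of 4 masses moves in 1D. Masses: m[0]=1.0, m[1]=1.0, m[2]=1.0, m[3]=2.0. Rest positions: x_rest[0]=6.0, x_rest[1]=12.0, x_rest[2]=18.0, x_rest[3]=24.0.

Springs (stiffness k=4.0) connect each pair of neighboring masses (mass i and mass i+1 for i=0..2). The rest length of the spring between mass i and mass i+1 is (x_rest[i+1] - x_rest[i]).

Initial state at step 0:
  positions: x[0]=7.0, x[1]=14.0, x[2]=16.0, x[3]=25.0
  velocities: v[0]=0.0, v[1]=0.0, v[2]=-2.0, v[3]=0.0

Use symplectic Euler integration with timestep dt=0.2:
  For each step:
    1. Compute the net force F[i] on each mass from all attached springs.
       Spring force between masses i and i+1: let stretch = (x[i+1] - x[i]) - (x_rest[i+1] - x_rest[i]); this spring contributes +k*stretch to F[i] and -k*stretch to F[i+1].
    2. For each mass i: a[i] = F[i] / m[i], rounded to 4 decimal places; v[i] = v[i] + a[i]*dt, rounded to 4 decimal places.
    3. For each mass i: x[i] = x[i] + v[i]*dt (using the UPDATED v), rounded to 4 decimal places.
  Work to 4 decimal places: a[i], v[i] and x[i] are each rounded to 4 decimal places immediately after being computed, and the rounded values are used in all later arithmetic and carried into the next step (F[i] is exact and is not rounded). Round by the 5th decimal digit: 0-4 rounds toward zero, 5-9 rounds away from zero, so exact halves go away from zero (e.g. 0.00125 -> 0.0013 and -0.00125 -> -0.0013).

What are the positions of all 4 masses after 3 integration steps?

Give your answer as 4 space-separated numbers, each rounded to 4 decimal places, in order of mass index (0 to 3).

Answer: 7.2801 11.0330 19.6108 23.9381

Derivation:
Step 0: x=[7.0000 14.0000 16.0000 25.0000] v=[0.0000 0.0000 -2.0000 0.0000]
Step 1: x=[7.1600 13.2000 16.7200 24.7600] v=[0.8000 -4.0000 3.6000 -1.2000]
Step 2: x=[7.3264 11.9968 18.1632 24.3568] v=[0.8320 -6.0160 7.2160 -2.0160]
Step 3: x=[7.2801 11.0330 19.6108 23.9381] v=[-0.2317 -4.8192 7.2378 -2.0934]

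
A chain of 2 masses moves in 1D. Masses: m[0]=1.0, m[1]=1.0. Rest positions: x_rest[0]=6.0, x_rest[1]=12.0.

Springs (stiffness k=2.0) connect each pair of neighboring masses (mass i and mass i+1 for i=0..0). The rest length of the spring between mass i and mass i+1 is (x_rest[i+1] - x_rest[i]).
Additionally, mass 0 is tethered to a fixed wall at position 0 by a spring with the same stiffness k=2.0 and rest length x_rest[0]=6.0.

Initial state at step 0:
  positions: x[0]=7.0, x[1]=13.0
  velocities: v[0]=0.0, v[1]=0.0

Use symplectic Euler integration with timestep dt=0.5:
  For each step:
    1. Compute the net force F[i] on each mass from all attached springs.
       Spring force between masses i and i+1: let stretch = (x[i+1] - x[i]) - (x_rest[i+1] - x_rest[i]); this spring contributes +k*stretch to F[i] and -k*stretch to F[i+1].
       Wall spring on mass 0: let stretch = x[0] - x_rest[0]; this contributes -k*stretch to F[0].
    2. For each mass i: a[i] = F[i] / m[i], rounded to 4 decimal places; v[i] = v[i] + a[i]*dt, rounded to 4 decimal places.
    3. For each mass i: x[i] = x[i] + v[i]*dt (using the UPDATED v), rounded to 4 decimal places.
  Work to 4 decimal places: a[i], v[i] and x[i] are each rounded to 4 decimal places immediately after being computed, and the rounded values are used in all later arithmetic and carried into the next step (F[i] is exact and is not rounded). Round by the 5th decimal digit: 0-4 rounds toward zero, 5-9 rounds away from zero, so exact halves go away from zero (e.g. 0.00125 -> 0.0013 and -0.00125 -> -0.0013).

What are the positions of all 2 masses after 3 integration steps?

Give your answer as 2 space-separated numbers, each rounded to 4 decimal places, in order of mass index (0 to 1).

Answer: 5.8750 12.1250

Derivation:
Step 0: x=[7.0000 13.0000] v=[0.0000 0.0000]
Step 1: x=[6.5000 13.0000] v=[-1.0000 0.0000]
Step 2: x=[6.0000 12.7500] v=[-1.0000 -0.5000]
Step 3: x=[5.8750 12.1250] v=[-0.2500 -1.2500]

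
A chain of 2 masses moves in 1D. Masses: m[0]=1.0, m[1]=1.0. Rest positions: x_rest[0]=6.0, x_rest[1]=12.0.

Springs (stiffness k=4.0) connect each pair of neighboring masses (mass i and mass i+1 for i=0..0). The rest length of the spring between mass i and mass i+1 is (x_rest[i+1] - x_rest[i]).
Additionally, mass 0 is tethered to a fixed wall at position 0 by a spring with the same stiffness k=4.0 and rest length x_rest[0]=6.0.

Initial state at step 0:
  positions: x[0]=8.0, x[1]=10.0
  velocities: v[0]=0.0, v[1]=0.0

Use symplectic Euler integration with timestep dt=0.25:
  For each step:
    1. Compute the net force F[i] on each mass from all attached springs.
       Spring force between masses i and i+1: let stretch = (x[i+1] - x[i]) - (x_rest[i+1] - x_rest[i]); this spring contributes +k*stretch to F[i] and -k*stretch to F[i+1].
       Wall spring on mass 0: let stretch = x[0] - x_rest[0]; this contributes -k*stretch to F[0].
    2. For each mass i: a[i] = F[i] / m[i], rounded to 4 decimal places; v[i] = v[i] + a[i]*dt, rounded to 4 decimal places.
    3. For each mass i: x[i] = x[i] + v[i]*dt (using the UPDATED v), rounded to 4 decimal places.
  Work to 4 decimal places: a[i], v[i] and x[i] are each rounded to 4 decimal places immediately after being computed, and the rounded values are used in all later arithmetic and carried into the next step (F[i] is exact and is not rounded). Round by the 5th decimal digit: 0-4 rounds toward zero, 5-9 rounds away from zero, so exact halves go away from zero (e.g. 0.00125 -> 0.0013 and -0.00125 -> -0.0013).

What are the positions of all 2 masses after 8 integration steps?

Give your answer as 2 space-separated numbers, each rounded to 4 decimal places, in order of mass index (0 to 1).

Answer: 8.0934 11.3832

Derivation:
Step 0: x=[8.0000 10.0000] v=[0.0000 0.0000]
Step 1: x=[6.5000 11.0000] v=[-6.0000 4.0000]
Step 2: x=[4.5000 12.3750] v=[-8.0000 5.5000]
Step 3: x=[3.3438 13.2813] v=[-4.6250 3.6250]
Step 4: x=[3.8360 13.2032] v=[1.9687 -0.3125]
Step 5: x=[5.7110 12.2833] v=[7.4999 -3.6797]
Step 6: x=[7.8013 11.2203] v=[8.3612 -4.2520]
Step 7: x=[8.7960 10.8026] v=[3.9789 -1.6710]
Step 8: x=[8.0934 11.3832] v=[-2.8105 2.3224]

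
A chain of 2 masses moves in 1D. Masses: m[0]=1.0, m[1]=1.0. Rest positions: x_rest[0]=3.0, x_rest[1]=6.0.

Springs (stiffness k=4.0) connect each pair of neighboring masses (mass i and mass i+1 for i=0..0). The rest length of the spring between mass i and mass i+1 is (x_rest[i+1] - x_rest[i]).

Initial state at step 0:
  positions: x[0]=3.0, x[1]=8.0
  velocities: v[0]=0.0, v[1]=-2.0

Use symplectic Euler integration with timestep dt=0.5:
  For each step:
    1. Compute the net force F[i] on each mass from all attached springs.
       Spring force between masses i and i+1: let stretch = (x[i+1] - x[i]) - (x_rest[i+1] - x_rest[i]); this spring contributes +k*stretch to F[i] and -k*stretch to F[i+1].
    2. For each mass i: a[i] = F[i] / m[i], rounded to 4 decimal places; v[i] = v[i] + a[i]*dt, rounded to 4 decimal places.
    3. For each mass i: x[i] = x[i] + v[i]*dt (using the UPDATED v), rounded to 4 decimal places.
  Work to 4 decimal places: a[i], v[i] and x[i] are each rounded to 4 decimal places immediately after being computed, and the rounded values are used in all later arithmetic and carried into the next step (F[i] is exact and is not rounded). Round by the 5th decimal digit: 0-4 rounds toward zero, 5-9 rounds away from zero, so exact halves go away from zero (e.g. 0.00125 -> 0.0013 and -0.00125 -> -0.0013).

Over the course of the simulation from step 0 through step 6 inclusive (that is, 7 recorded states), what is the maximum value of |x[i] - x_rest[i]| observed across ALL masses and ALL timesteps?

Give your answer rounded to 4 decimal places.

Step 0: x=[3.0000 8.0000] v=[0.0000 -2.0000]
Step 1: x=[5.0000 5.0000] v=[4.0000 -6.0000]
Step 2: x=[4.0000 5.0000] v=[-2.0000 0.0000]
Step 3: x=[1.0000 7.0000] v=[-6.0000 4.0000]
Step 4: x=[1.0000 6.0000] v=[0.0000 -2.0000]
Step 5: x=[3.0000 3.0000] v=[4.0000 -6.0000]
Step 6: x=[2.0000 3.0000] v=[-2.0000 0.0000]
Max displacement = 3.0000

Answer: 3.0000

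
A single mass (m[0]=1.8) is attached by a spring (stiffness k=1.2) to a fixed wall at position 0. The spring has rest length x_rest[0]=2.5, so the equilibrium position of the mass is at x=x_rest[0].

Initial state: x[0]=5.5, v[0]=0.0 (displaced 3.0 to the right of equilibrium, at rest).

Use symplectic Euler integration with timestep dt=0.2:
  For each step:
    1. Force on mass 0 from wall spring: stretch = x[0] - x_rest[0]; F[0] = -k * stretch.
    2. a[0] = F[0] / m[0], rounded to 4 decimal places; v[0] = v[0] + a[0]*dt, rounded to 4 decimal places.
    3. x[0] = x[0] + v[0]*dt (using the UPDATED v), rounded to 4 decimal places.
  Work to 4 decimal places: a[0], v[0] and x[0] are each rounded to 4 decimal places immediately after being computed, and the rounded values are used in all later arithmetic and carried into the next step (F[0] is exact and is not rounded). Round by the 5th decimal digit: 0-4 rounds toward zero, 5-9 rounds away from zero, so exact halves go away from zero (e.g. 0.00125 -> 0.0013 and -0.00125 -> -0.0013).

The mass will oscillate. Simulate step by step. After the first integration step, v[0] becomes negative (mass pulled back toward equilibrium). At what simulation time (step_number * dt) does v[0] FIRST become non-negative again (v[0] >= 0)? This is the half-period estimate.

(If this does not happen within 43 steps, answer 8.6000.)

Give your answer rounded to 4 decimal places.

Answer: 4.0000

Derivation:
Step 0: x=[5.5000] v=[0.0000]
Step 1: x=[5.4200] v=[-0.4000]
Step 2: x=[5.2621] v=[-0.7893]
Step 3: x=[5.0306] v=[-1.1576]
Step 4: x=[4.7316] v=[-1.4950]
Step 5: x=[4.3731] v=[-1.7925]
Step 6: x=[3.9647] v=[-2.0422]
Step 7: x=[3.5172] v=[-2.2375]
Step 8: x=[3.0426] v=[-2.3731]
Step 9: x=[2.5535] v=[-2.4454]
Step 10: x=[2.0630] v=[-2.4525]
Step 11: x=[1.5842] v=[-2.3942]
Step 12: x=[1.1298] v=[-2.2721]
Step 13: x=[0.7119] v=[-2.0894]
Step 14: x=[0.3417] v=[-1.8510]
Step 15: x=[0.0291] v=[-1.5632]
Step 16: x=[-0.2176] v=[-1.2337]
Step 17: x=[-0.3919] v=[-0.8714]
Step 18: x=[-0.4891] v=[-0.4858]
Step 19: x=[-0.5066] v=[-0.0873]
Step 20: x=[-0.4439] v=[0.3136]
First v>=0 after going negative at step 20, time=4.0000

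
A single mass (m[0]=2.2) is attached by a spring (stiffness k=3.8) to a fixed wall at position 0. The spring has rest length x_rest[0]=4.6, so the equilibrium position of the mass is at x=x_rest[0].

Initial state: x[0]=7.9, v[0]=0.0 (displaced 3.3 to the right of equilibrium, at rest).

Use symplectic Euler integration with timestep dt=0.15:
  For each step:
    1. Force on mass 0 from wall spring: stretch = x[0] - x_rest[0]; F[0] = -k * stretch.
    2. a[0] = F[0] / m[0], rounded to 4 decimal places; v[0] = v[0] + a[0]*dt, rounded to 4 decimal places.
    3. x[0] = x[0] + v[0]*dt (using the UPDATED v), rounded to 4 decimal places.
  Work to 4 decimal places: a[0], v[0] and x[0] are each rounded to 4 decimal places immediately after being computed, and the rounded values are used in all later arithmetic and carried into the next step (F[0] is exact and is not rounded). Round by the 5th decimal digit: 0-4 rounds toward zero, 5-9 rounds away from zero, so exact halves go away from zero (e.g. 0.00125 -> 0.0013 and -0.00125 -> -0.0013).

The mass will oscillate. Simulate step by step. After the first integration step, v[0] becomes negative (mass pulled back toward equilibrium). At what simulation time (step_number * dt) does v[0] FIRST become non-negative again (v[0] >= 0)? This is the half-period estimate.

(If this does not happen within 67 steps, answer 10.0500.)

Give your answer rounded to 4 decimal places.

Step 0: x=[7.9000] v=[0.0000]
Step 1: x=[7.7718] v=[-0.8550]
Step 2: x=[7.5203] v=[-1.6768]
Step 3: x=[7.1553] v=[-2.4334]
Step 4: x=[6.6910] v=[-3.0955]
Step 5: x=[6.1454] v=[-3.6373]
Step 6: x=[5.5397] v=[-4.0377]
Step 7: x=[4.8975] v=[-4.2812]
Step 8: x=[4.2438] v=[-4.3583]
Step 9: x=[3.6039] v=[-4.2660]
Step 10: x=[3.0027] v=[-4.0079]
Step 11: x=[2.4636] v=[-3.5941]
Step 12: x=[2.0075] v=[-3.0406]
Step 13: x=[1.6522] v=[-2.3689]
Step 14: x=[1.4114] v=[-1.6051]
Step 15: x=[1.2946] v=[-0.7790]
Step 16: x=[1.3062] v=[0.0774]
First v>=0 after going negative at step 16, time=2.4000

Answer: 2.4000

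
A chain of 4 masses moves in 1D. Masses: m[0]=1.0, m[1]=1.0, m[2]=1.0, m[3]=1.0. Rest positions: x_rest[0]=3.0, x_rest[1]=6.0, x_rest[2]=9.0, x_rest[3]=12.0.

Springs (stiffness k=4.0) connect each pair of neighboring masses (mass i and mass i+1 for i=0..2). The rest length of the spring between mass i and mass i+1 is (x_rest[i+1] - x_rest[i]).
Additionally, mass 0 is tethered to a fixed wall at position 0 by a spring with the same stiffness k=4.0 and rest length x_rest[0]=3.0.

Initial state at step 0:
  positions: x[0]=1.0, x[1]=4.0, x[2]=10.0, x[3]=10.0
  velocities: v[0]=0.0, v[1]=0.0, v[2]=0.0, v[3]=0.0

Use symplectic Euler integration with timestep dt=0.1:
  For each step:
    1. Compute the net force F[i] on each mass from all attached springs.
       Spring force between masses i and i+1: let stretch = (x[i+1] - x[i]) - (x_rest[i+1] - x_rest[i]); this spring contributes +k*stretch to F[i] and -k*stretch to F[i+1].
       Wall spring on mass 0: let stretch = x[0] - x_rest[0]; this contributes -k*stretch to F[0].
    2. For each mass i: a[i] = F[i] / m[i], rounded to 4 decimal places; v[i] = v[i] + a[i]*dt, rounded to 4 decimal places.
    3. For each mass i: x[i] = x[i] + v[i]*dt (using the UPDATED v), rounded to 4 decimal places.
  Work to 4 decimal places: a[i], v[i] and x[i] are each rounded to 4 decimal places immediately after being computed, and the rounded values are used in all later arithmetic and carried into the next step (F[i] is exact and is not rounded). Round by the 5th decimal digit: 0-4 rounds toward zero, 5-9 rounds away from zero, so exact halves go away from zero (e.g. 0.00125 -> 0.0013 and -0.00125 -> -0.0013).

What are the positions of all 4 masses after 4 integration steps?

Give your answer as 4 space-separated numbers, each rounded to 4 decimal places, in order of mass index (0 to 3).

Answer: 1.7726 4.9763 8.0078 10.9959

Derivation:
Step 0: x=[1.0000 4.0000 10.0000 10.0000] v=[0.0000 0.0000 0.0000 0.0000]
Step 1: x=[1.0800 4.1200 9.7600 10.1200] v=[0.8000 1.2000 -2.4000 1.2000]
Step 2: x=[1.2384 4.3440 9.3088 10.3456] v=[1.5840 2.2400 -4.5120 2.2560]
Step 3: x=[1.4715 4.6424 8.7005 10.6497] v=[2.3309 2.9837 -6.0832 3.0413]
Step 4: x=[1.7726 4.9763 8.0078 10.9959] v=[3.0107 3.3386 -6.9268 3.4616]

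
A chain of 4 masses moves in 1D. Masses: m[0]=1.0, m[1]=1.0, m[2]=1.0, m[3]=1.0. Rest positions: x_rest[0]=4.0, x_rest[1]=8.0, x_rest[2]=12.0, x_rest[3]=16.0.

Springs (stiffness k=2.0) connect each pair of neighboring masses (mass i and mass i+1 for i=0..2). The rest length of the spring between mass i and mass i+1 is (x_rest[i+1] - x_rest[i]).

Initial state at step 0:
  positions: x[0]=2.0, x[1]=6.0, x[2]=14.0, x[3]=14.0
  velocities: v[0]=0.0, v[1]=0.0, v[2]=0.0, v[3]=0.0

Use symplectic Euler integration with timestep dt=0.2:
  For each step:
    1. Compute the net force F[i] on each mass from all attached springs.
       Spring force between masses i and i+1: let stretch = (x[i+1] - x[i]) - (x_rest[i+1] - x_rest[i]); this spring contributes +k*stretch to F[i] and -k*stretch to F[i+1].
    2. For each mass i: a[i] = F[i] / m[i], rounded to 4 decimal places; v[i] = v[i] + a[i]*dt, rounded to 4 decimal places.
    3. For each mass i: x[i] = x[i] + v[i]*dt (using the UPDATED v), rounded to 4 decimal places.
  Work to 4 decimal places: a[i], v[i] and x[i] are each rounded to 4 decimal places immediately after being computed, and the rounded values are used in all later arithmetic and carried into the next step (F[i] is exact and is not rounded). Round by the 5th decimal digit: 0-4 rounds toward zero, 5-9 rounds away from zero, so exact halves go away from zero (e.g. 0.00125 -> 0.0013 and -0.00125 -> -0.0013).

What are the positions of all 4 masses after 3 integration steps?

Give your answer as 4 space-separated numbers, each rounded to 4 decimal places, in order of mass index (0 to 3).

Answer: 2.1178 7.4387 10.8891 15.5544

Derivation:
Step 0: x=[2.0000 6.0000 14.0000 14.0000] v=[0.0000 0.0000 0.0000 0.0000]
Step 1: x=[2.0000 6.3200 13.3600 14.3200] v=[0.0000 1.6000 -3.2000 1.6000]
Step 2: x=[2.0256 6.8576 12.2336 14.8832] v=[0.1280 2.6880 -5.6320 2.8160]
Step 3: x=[2.1178 7.4387 10.8891 15.5544] v=[0.4608 2.9056 -6.7226 3.3562]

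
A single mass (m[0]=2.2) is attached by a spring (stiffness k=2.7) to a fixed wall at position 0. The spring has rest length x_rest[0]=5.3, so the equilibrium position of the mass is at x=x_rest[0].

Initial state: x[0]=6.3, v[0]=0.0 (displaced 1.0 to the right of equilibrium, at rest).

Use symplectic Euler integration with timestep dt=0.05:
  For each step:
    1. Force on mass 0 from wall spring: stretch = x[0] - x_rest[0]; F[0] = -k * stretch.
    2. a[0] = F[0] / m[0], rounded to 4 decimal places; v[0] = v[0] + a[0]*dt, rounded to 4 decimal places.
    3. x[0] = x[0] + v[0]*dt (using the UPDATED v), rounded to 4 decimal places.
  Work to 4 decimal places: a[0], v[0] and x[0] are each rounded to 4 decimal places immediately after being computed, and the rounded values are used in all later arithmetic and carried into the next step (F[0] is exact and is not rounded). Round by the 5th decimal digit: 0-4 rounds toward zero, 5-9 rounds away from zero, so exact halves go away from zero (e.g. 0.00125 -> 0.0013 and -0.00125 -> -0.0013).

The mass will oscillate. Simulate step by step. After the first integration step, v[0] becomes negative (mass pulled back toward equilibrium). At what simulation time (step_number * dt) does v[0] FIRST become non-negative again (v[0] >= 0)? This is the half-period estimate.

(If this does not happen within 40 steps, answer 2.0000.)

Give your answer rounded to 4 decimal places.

Answer: 2.0000

Derivation:
Step 0: x=[6.3000] v=[0.0000]
Step 1: x=[6.2969] v=[-0.0614]
Step 2: x=[6.2908] v=[-0.1226]
Step 3: x=[6.2816] v=[-0.1834]
Step 4: x=[6.2694] v=[-0.2436]
Step 5: x=[6.2542] v=[-0.3031]
Step 6: x=[6.2361] v=[-0.3617]
Step 7: x=[6.2151] v=[-0.4191]
Step 8: x=[6.1913] v=[-0.4753]
Step 9: x=[6.1648] v=[-0.5300]
Step 10: x=[6.1356] v=[-0.5831]
Step 11: x=[6.1039] v=[-0.6344]
Step 12: x=[6.0697] v=[-0.6837]
Step 13: x=[6.0332] v=[-0.7309]
Step 14: x=[5.9944] v=[-0.7759]
Step 15: x=[5.9535] v=[-0.8185]
Step 16: x=[5.9106] v=[-0.8586]
Step 17: x=[5.8658] v=[-0.8961]
Step 18: x=[5.8193] v=[-0.9308]
Step 19: x=[5.7712] v=[-0.9627]
Step 20: x=[5.7216] v=[-0.9916]
Step 21: x=[5.6707] v=[-1.0175]
Step 22: x=[5.6187] v=[-1.0403]
Step 23: x=[5.5657] v=[-1.0599]
Step 24: x=[5.5119] v=[-1.0762]
Step 25: x=[5.4574] v=[-1.0892]
Step 26: x=[5.4025] v=[-1.0989]
Step 27: x=[5.3472] v=[-1.1052]
Step 28: x=[5.2918] v=[-1.1081]
Step 29: x=[5.2364] v=[-1.1076]
Step 30: x=[5.1812] v=[-1.1037]
Step 31: x=[5.1264] v=[-1.0964]
Step 32: x=[5.0721] v=[-1.0857]
Step 33: x=[5.0185] v=[-1.0717]
Step 34: x=[4.9658] v=[-1.0544]
Step 35: x=[4.9141] v=[-1.0339]
Step 36: x=[4.8636] v=[-1.0102]
Step 37: x=[4.8144] v=[-0.9834]
Step 38: x=[4.7667] v=[-0.9536]
Step 39: x=[4.7207] v=[-0.9209]
Step 40: x=[4.6764] v=[-0.8854]
v[0] did not become non-negative within 40 steps; using fallback time=2.0000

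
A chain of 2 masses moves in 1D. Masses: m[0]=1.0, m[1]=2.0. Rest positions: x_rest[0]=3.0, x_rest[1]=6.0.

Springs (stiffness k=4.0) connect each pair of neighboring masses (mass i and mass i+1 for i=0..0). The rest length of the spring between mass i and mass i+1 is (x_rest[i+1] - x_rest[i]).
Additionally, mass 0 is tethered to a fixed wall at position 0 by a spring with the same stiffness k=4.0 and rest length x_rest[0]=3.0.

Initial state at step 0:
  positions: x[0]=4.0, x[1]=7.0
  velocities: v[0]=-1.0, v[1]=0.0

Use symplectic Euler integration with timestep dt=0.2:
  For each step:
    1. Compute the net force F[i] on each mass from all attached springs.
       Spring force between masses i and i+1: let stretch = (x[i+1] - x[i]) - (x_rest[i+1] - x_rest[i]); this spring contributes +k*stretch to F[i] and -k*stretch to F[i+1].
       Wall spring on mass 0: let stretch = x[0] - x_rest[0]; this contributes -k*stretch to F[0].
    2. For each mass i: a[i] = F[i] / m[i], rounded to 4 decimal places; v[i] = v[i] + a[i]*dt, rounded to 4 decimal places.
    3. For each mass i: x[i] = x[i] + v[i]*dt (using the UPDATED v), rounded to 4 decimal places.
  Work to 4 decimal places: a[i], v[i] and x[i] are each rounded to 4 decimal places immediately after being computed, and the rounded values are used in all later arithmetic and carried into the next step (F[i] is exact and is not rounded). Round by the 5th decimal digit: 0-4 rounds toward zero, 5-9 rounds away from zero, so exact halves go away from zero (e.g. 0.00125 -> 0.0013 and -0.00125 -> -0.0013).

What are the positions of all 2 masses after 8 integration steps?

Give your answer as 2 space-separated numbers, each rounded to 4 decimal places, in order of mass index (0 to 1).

Step 0: x=[4.0000 7.0000] v=[-1.0000 0.0000]
Step 1: x=[3.6400 7.0000] v=[-1.8000 0.0000]
Step 2: x=[3.2352 6.9712] v=[-2.0240 -0.1440]
Step 3: x=[2.9105 6.8835] v=[-1.6234 -0.4384]
Step 4: x=[2.7558 6.7180] v=[-0.7734 -0.8276]
Step 5: x=[2.7941 6.4755] v=[0.1917 -1.2125]
Step 6: x=[2.9744 6.1785] v=[0.9015 -1.4851]
Step 7: x=[3.1915 5.8652] v=[1.0853 -1.5667]
Step 8: x=[3.3257 5.5780] v=[0.6711 -1.4362]

Answer: 3.3257 5.5780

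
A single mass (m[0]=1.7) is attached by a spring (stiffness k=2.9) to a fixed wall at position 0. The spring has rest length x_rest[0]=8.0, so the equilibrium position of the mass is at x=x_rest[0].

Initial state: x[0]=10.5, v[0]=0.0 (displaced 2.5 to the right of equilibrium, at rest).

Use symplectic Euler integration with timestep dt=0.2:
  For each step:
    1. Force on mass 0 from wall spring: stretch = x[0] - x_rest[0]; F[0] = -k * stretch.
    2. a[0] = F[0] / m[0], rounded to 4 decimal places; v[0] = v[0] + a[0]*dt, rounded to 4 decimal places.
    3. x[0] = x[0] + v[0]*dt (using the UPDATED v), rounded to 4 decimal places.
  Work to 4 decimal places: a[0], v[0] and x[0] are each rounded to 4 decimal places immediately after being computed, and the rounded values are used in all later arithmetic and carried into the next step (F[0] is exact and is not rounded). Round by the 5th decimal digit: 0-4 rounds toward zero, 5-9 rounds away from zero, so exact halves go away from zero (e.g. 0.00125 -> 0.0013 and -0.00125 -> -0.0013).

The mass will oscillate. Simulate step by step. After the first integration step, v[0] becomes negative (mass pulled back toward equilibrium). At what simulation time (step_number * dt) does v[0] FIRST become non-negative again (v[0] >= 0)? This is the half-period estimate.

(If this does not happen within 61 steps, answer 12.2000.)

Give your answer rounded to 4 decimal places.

Answer: 2.4000

Derivation:
Step 0: x=[10.5000] v=[0.0000]
Step 1: x=[10.3294] v=[-0.8529]
Step 2: x=[9.9999] v=[-1.6476]
Step 3: x=[9.5339] v=[-2.3299]
Step 4: x=[8.9633] v=[-2.8532]
Step 5: x=[8.3269] v=[-3.1819]
Step 6: x=[7.6682] v=[-3.2934]
Step 7: x=[7.0322] v=[-3.1802]
Step 8: x=[6.4622] v=[-2.8500]
Step 9: x=[5.9971] v=[-2.3253]
Step 10: x=[5.6687] v=[-1.6420]
Step 11: x=[5.4994] v=[-0.8466]
Step 12: x=[5.5007] v=[0.0065]
First v>=0 after going negative at step 12, time=2.4000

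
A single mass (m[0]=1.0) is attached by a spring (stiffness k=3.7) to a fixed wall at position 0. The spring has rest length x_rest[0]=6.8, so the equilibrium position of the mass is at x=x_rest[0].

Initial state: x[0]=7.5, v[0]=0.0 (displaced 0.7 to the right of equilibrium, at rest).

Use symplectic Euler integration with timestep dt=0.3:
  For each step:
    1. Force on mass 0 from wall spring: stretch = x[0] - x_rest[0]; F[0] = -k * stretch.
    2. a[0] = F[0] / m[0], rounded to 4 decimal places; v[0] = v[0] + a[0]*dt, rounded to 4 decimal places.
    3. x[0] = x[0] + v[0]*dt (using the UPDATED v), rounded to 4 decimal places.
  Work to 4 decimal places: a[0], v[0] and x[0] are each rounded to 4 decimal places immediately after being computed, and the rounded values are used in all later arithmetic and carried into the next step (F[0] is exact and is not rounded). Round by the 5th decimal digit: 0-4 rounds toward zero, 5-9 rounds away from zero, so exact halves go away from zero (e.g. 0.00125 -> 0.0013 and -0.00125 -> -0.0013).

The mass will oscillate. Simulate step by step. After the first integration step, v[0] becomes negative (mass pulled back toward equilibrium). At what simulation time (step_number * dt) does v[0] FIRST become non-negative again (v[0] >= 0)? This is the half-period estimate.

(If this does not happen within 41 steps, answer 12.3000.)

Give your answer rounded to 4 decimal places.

Step 0: x=[7.5000] v=[0.0000]
Step 1: x=[7.2669] v=[-0.7770]
Step 2: x=[6.8783] v=[-1.2953]
Step 3: x=[6.4636] v=[-1.3822]
Step 4: x=[6.1610] v=[-1.0088]
Step 5: x=[6.0712] v=[-0.2995]
Step 6: x=[6.2241] v=[0.5095]
First v>=0 after going negative at step 6, time=1.8000

Answer: 1.8000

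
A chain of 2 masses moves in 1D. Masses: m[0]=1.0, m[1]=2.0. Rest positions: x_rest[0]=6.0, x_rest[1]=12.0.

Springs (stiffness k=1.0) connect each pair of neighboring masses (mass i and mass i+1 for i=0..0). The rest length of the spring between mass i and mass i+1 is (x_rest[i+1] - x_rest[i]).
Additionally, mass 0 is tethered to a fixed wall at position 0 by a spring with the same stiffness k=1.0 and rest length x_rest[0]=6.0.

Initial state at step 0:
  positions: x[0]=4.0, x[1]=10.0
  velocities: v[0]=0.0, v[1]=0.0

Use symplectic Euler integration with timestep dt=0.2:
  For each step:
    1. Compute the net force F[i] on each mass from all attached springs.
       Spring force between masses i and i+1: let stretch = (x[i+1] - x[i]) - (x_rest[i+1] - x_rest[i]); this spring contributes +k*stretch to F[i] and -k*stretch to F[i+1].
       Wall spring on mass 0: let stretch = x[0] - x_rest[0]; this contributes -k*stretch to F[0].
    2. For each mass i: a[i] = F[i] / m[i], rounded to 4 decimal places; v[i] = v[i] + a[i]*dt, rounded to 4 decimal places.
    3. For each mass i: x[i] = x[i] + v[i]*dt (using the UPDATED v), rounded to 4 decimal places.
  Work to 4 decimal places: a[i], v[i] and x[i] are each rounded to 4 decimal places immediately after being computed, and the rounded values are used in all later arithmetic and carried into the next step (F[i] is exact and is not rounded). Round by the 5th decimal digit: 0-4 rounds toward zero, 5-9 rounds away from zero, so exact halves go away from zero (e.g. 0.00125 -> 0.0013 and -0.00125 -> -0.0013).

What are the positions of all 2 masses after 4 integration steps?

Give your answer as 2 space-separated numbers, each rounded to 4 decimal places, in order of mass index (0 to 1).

Answer: 4.7080 10.0229

Derivation:
Step 0: x=[4.0000 10.0000] v=[0.0000 0.0000]
Step 1: x=[4.0800 10.0000] v=[0.4000 0.0000]
Step 2: x=[4.2336 10.0016] v=[0.7680 0.0080]
Step 3: x=[4.4486 10.0078] v=[1.0749 0.0312]
Step 4: x=[4.7080 10.0229] v=[1.2970 0.0753]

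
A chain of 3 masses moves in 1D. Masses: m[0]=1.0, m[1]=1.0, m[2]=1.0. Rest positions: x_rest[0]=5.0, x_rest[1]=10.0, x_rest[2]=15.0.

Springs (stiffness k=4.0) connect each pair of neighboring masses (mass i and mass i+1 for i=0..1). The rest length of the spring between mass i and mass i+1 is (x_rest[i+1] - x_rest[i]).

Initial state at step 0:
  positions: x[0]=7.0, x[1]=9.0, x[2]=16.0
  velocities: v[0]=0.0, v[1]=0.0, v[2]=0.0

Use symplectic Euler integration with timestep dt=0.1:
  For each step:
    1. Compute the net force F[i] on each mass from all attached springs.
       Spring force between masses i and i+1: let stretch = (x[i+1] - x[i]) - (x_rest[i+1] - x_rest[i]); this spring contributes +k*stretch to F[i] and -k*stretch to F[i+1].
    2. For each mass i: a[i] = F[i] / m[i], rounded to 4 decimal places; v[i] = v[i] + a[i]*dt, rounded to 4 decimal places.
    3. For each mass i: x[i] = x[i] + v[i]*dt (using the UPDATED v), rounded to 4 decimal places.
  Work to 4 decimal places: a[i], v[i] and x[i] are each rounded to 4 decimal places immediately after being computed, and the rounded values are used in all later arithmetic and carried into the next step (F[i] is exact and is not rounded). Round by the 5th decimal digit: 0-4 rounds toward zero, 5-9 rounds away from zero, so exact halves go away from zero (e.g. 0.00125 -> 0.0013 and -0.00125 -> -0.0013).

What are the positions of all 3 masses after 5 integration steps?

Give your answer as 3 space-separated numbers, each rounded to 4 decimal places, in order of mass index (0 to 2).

Step 0: x=[7.0000 9.0000 16.0000] v=[0.0000 0.0000 0.0000]
Step 1: x=[6.8800 9.2000 15.9200] v=[-1.2000 2.0000 -0.8000]
Step 2: x=[6.6528 9.5760 15.7712] v=[-2.2720 3.7600 -1.4880]
Step 3: x=[6.3425 10.0829 15.5746] v=[-3.1027 5.0688 -1.9661]
Step 4: x=[5.9819 10.6598 15.3583] v=[-3.6065 5.7693 -2.1628]
Step 5: x=[5.6084 11.2376 15.1541] v=[-3.7353 5.7775 -2.0422]

Answer: 5.6084 11.2376 15.1541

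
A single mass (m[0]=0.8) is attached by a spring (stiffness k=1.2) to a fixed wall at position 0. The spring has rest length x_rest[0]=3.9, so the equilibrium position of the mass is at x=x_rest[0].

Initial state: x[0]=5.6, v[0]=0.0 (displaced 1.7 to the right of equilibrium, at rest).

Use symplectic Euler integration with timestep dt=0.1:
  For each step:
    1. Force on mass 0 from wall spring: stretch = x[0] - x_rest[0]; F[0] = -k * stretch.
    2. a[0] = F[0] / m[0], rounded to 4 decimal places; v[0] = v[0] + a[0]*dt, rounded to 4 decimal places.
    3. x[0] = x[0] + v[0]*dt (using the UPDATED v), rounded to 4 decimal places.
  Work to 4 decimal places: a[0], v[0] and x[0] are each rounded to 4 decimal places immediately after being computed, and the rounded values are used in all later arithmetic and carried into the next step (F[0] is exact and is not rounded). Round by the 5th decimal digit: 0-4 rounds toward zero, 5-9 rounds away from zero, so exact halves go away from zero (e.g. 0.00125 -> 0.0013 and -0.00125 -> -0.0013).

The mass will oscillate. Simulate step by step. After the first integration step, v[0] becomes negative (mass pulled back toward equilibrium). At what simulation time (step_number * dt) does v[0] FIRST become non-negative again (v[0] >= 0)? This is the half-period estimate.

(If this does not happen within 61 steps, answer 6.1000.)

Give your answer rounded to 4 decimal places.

Answer: 2.6000

Derivation:
Step 0: x=[5.6000] v=[0.0000]
Step 1: x=[5.5745] v=[-0.2550]
Step 2: x=[5.5239] v=[-0.5062]
Step 3: x=[5.4489] v=[-0.7498]
Step 4: x=[5.3507] v=[-0.9821]
Step 5: x=[5.2307] v=[-1.1997]
Step 6: x=[5.0908] v=[-1.3993]
Step 7: x=[4.9330] v=[-1.5779]
Step 8: x=[4.7597] v=[-1.7329]
Step 9: x=[4.5735] v=[-1.8619]
Step 10: x=[4.3772] v=[-1.9629]
Step 11: x=[4.1738] v=[-2.0345]
Step 12: x=[3.9662] v=[-2.0756]
Step 13: x=[3.7577] v=[-2.0855]
Step 14: x=[3.5513] v=[-2.0642]
Step 15: x=[3.3501] v=[-2.0119]
Step 16: x=[3.1572] v=[-1.9294]
Step 17: x=[2.9754] v=[-1.8180]
Step 18: x=[2.8075] v=[-1.6793]
Step 19: x=[2.6560] v=[-1.5154]
Step 20: x=[2.5231] v=[-1.3288]
Step 21: x=[2.4109] v=[-1.1223]
Step 22: x=[2.3210] v=[-0.8989]
Step 23: x=[2.2548] v=[-0.6621]
Step 24: x=[2.2133] v=[-0.4153]
Step 25: x=[2.1971] v=[-0.1623]
Step 26: x=[2.2064] v=[0.0931]
First v>=0 after going negative at step 26, time=2.6000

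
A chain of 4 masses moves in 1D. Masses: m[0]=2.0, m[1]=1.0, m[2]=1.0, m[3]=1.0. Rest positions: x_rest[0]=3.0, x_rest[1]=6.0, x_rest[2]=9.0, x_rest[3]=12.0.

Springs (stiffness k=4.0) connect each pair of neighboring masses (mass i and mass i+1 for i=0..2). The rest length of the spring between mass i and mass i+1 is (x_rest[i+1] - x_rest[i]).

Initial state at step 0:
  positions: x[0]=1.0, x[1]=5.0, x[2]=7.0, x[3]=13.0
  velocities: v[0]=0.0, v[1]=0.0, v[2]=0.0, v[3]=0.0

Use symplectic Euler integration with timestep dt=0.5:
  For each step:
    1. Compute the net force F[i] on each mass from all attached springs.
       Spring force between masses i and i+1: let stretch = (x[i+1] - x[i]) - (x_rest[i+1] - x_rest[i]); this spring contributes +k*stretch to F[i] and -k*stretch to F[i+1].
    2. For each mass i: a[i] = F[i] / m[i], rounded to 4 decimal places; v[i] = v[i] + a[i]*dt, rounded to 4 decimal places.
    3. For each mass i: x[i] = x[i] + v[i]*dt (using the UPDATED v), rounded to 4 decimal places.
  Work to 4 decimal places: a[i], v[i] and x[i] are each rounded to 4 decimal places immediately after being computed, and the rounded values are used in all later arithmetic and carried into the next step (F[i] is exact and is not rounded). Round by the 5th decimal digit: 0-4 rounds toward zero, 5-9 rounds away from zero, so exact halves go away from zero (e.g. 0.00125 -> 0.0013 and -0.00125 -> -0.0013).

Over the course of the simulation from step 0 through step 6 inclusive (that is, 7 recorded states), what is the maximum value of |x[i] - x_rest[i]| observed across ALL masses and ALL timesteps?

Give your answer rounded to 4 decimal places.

Answer: 4.3750

Derivation:
Step 0: x=[1.0000 5.0000 7.0000 13.0000] v=[0.0000 0.0000 0.0000 0.0000]
Step 1: x=[1.5000 3.0000 11.0000 10.0000] v=[1.0000 -4.0000 8.0000 -6.0000]
Step 2: x=[1.2500 7.5000 6.0000 11.0000] v=[-0.5000 9.0000 -10.0000 2.0000]
Step 3: x=[2.6250 4.2500 7.5000 10.0000] v=[2.7500 -6.5000 3.0000 -2.0000]
Step 4: x=[3.3125 2.6250 8.2500 9.5000] v=[1.3750 -3.2500 1.5000 -1.0000]
Step 5: x=[2.1563 7.3125 4.6250 10.7500] v=[-2.3125 9.3750 -7.2500 2.5000]
Step 6: x=[2.0782 4.1563 9.8125 8.8750] v=[-0.1563 -6.3124 10.3750 -3.7500]
Max displacement = 4.3750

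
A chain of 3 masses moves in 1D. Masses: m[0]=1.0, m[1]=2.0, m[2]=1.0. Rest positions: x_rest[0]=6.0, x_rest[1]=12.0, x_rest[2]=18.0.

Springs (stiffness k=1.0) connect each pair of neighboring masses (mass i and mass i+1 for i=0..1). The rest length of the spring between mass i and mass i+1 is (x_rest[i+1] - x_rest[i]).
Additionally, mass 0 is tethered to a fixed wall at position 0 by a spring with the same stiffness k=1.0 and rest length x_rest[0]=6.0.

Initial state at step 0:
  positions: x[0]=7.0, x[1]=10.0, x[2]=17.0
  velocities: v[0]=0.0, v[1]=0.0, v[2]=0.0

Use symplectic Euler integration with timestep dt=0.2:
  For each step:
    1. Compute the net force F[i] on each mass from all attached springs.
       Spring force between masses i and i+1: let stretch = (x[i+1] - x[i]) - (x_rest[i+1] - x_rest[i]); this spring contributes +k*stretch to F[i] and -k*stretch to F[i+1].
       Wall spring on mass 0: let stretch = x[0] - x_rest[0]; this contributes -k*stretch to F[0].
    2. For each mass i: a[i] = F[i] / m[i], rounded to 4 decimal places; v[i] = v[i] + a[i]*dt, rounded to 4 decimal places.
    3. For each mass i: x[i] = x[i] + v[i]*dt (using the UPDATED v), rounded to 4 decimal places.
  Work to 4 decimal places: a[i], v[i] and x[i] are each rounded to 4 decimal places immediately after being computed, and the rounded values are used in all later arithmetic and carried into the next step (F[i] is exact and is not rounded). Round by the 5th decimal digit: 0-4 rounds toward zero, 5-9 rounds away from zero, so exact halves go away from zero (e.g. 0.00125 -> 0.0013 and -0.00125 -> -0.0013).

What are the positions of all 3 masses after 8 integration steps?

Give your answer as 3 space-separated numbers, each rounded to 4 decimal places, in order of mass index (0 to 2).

Step 0: x=[7.0000 10.0000 17.0000] v=[0.0000 0.0000 0.0000]
Step 1: x=[6.8400 10.0800 16.9600] v=[-0.8000 0.4000 -0.2000]
Step 2: x=[6.5360 10.2328 16.8848] v=[-1.5200 0.7640 -0.3760]
Step 3: x=[6.1184 10.4447 16.7835] v=[-2.0878 1.0595 -0.5064]
Step 4: x=[5.6292 10.6969 16.6687] v=[-2.4462 1.2608 -0.5742]
Step 5: x=[5.1175 10.9671 16.5550] v=[-2.5585 1.3512 -0.5686]
Step 6: x=[4.6351 11.2321 16.4578] v=[-2.4121 1.3250 -0.4862]
Step 7: x=[4.2312 11.4697 16.3915] v=[-2.0197 1.1879 -0.3313]
Step 8: x=[3.9476 11.6609 16.3684] v=[-1.4182 0.9562 -0.1157]

Answer: 3.9476 11.6609 16.3684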